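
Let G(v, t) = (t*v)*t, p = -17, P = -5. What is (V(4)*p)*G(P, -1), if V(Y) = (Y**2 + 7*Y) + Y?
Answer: 4080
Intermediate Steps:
G(v, t) = v*t**2
V(Y) = Y**2 + 8*Y
(V(4)*p)*G(P, -1) = ((4*(8 + 4))*(-17))*(-5*(-1)**2) = ((4*12)*(-17))*(-5*1) = (48*(-17))*(-5) = -816*(-5) = 4080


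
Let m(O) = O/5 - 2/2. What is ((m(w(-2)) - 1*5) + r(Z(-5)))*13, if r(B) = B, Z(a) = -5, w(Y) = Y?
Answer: -741/5 ≈ -148.20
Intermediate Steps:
m(O) = -1 + O/5 (m(O) = O*(⅕) - 2*½ = O/5 - 1 = -1 + O/5)
((m(w(-2)) - 1*5) + r(Z(-5)))*13 = (((-1 + (⅕)*(-2)) - 1*5) - 5)*13 = (((-1 - ⅖) - 5) - 5)*13 = ((-7/5 - 5) - 5)*13 = (-32/5 - 5)*13 = -57/5*13 = -741/5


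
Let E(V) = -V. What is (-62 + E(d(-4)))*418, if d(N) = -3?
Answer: -24662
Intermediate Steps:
(-62 + E(d(-4)))*418 = (-62 - 1*(-3))*418 = (-62 + 3)*418 = -59*418 = -24662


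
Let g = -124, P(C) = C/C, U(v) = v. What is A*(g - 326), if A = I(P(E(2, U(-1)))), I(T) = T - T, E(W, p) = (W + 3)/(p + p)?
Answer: 0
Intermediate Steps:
E(W, p) = (3 + W)/(2*p) (E(W, p) = (3 + W)/((2*p)) = (3 + W)*(1/(2*p)) = (3 + W)/(2*p))
P(C) = 1
I(T) = 0
A = 0
A*(g - 326) = 0*(-124 - 326) = 0*(-450) = 0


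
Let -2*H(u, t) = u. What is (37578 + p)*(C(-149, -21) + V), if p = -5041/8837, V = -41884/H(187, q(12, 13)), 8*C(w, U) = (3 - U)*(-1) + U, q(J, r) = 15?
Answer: 219741503747105/13220152 ≈ 1.6622e+7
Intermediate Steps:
H(u, t) = -u/2
C(w, U) = -3/8 + U/4 (C(w, U) = ((3 - U)*(-1) + U)/8 = ((-3 + U) + U)/8 = (-3 + 2*U)/8 = -3/8 + U/4)
V = 83768/187 (V = -41884/((-½*187)) = -41884/(-187/2) = -41884*(-2/187) = 83768/187 ≈ 447.96)
p = -5041/8837 (p = -5041*1/8837 = -5041/8837 ≈ -0.57044)
(37578 + p)*(C(-149, -21) + V) = (37578 - 5041/8837)*((-3/8 + (¼)*(-21)) + 83768/187) = 332071745*((-3/8 - 21/4) + 83768/187)/8837 = 332071745*(-45/8 + 83768/187)/8837 = (332071745/8837)*(661729/1496) = 219741503747105/13220152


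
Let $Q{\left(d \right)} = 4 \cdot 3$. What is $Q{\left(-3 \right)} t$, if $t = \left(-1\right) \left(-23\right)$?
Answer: $276$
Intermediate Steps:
$Q{\left(d \right)} = 12$
$t = 23$
$Q{\left(-3 \right)} t = 12 \cdot 23 = 276$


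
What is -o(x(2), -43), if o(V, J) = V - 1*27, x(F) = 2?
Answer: 25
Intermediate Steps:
o(V, J) = -27 + V (o(V, J) = V - 27 = -27 + V)
-o(x(2), -43) = -(-27 + 2) = -1*(-25) = 25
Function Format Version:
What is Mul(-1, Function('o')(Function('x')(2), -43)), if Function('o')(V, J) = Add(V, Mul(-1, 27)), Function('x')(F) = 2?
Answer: 25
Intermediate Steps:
Function('o')(V, J) = Add(-27, V) (Function('o')(V, J) = Add(V, -27) = Add(-27, V))
Mul(-1, Function('o')(Function('x')(2), -43)) = Mul(-1, Add(-27, 2)) = Mul(-1, -25) = 25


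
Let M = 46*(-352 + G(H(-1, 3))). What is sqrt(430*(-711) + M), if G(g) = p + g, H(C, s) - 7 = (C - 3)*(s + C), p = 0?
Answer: 4*I*sqrt(20123) ≈ 567.42*I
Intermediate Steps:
H(C, s) = 7 + (-3 + C)*(C + s) (H(C, s) = 7 + (C - 3)*(s + C) = 7 + (-3 + C)*(C + s))
G(g) = g (G(g) = 0 + g = g)
M = -16238 (M = 46*(-352 + (7 + (-1)**2 - 3*(-1) - 3*3 - 1*3)) = 46*(-352 + (7 + 1 + 3 - 9 - 3)) = 46*(-352 - 1) = 46*(-353) = -16238)
sqrt(430*(-711) + M) = sqrt(430*(-711) - 16238) = sqrt(-305730 - 16238) = sqrt(-321968) = 4*I*sqrt(20123)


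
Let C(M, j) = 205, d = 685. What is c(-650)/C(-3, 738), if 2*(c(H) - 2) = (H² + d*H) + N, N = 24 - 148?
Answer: -2287/41 ≈ -55.781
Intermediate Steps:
N = -124
c(H) = -60 + H²/2 + 685*H/2 (c(H) = 2 + ((H² + 685*H) - 124)/2 = 2 + (-124 + H² + 685*H)/2 = 2 + (-62 + H²/2 + 685*H/2) = -60 + H²/2 + 685*H/2)
c(-650)/C(-3, 738) = (-60 + (½)*(-650)² + (685/2)*(-650))/205 = (-60 + (½)*422500 - 222625)*(1/205) = (-60 + 211250 - 222625)*(1/205) = -11435*1/205 = -2287/41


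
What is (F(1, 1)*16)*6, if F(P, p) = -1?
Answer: -96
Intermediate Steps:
(F(1, 1)*16)*6 = -1*16*6 = -16*6 = -96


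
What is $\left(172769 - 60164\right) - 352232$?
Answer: $-239627$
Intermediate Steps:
$\left(172769 - 60164\right) - 352232 = 112605 - 352232 = -239627$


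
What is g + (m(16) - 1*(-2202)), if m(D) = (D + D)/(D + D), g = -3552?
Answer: -1349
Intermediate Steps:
m(D) = 1 (m(D) = (2*D)/((2*D)) = (2*D)*(1/(2*D)) = 1)
g + (m(16) - 1*(-2202)) = -3552 + (1 - 1*(-2202)) = -3552 + (1 + 2202) = -3552 + 2203 = -1349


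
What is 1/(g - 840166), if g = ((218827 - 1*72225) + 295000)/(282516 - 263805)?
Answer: -2673/2245700632 ≈ -1.1903e-6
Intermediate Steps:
g = 63086/2673 (g = ((218827 - 72225) + 295000)/18711 = (146602 + 295000)*(1/18711) = 441602*(1/18711) = 63086/2673 ≈ 23.601)
1/(g - 840166) = 1/(63086/2673 - 840166) = 1/(-2245700632/2673) = -2673/2245700632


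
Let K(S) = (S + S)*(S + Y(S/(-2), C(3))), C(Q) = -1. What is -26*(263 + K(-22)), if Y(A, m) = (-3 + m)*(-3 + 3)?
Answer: -32006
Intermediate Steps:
Y(A, m) = 0 (Y(A, m) = (-3 + m)*0 = 0)
K(S) = 2*S**2 (K(S) = (S + S)*(S + 0) = (2*S)*S = 2*S**2)
-26*(263 + K(-22)) = -26*(263 + 2*(-22)**2) = -26*(263 + 2*484) = -26*(263 + 968) = -26*1231 = -32006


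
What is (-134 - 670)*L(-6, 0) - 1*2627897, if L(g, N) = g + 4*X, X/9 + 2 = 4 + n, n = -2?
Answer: -2623073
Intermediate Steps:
X = 0 (X = -18 + 9*(4 - 2) = -18 + 9*2 = -18 + 18 = 0)
L(g, N) = g (L(g, N) = g + 4*0 = g + 0 = g)
(-134 - 670)*L(-6, 0) - 1*2627897 = (-134 - 670)*(-6) - 1*2627897 = -804*(-6) - 2627897 = 4824 - 2627897 = -2623073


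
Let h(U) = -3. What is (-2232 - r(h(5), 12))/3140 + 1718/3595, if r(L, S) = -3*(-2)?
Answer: -265109/1128830 ≈ -0.23485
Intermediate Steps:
r(L, S) = 6
(-2232 - r(h(5), 12))/3140 + 1718/3595 = (-2232 - 1*6)/3140 + 1718/3595 = (-2232 - 6)*(1/3140) + 1718*(1/3595) = -2238*1/3140 + 1718/3595 = -1119/1570 + 1718/3595 = -265109/1128830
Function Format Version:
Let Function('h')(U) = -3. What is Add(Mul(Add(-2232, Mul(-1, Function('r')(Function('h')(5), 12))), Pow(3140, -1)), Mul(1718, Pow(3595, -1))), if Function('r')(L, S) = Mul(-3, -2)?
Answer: Rational(-265109, 1128830) ≈ -0.23485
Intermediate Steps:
Function('r')(L, S) = 6
Add(Mul(Add(-2232, Mul(-1, Function('r')(Function('h')(5), 12))), Pow(3140, -1)), Mul(1718, Pow(3595, -1))) = Add(Mul(Add(-2232, Mul(-1, 6)), Pow(3140, -1)), Mul(1718, Pow(3595, -1))) = Add(Mul(Add(-2232, -6), Rational(1, 3140)), Mul(1718, Rational(1, 3595))) = Add(Mul(-2238, Rational(1, 3140)), Rational(1718, 3595)) = Add(Rational(-1119, 1570), Rational(1718, 3595)) = Rational(-265109, 1128830)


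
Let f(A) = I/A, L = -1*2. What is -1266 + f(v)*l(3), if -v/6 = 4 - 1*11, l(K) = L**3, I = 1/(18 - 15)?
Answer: -79762/63 ≈ -1266.1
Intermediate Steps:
I = 1/3 ≈ 0.33333
L = -2
l(K) = -8 (l(K) = (-2)**3 = -8)
v = 42 (v = -6*(4 - 1*11) = -6*(4 - 11) = -6*(-7) = 42)
f(A) = 1/(3*A)
-1266 + f(v)*l(3) = -1266 + ((1/3)/42)*(-8) = -1266 + ((1/3)*(1/42))*(-8) = -1266 + (1/126)*(-8) = -1266 - 4/63 = -79762/63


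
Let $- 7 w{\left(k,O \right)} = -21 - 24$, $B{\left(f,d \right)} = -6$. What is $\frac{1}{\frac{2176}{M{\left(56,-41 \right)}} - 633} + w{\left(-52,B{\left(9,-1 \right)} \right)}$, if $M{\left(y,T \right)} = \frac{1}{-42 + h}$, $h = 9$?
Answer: $\frac{3259838}{507087} \approx 6.4286$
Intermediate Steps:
$M{\left(y,T \right)} = - \frac{1}{33}$ ($M{\left(y,T \right)} = \frac{1}{-42 + 9} = \frac{1}{-33} = - \frac{1}{33}$)
$w{\left(k,O \right)} = \frac{45}{7}$ ($w{\left(k,O \right)} = - \frac{-21 - 24}{7} = \left(- \frac{1}{7}\right) \left(-45\right) = \frac{45}{7}$)
$\frac{1}{\frac{2176}{M{\left(56,-41 \right)}} - 633} + w{\left(-52,B{\left(9,-1 \right)} \right)} = \frac{1}{\frac{2176}{- \frac{1}{33}} - 633} + \frac{45}{7} = \frac{1}{2176 \left(-33\right) - 633} + \frac{45}{7} = \frac{1}{-71808 - 633} + \frac{45}{7} = \frac{1}{-72441} + \frac{45}{7} = - \frac{1}{72441} + \frac{45}{7} = \frac{3259838}{507087}$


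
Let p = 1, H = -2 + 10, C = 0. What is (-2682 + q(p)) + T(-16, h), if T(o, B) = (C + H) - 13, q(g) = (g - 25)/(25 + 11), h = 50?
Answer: -8063/3 ≈ -2687.7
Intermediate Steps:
H = 8
q(g) = -25/36 + g/36 (q(g) = (-25 + g)/36 = (-25 + g)*(1/36) = -25/36 + g/36)
T(o, B) = -5 (T(o, B) = (0 + 8) - 13 = 8 - 13 = -5)
(-2682 + q(p)) + T(-16, h) = (-2682 + (-25/36 + (1/36)*1)) - 5 = (-2682 + (-25/36 + 1/36)) - 5 = (-2682 - ⅔) - 5 = -8048/3 - 5 = -8063/3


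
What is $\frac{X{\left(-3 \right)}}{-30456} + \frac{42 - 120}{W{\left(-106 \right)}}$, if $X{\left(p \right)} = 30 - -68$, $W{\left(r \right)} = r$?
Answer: $\frac{591295}{807084} \approx 0.73263$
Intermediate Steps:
$X{\left(p \right)} = 98$ ($X{\left(p \right)} = 30 + 68 = 98$)
$\frac{X{\left(-3 \right)}}{-30456} + \frac{42 - 120}{W{\left(-106 \right)}} = \frac{98}{-30456} + \frac{42 - 120}{-106} = 98 \left(- \frac{1}{30456}\right) + \left(42 - 120\right) \left(- \frac{1}{106}\right) = - \frac{49}{15228} - - \frac{39}{53} = - \frac{49}{15228} + \frac{39}{53} = \frac{591295}{807084}$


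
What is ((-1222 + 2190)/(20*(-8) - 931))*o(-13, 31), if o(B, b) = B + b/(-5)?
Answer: 92928/5455 ≈ 17.035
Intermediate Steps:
o(B, b) = B - b/5
((-1222 + 2190)/(20*(-8) - 931))*o(-13, 31) = ((-1222 + 2190)/(20*(-8) - 931))*(-13 - 1/5*31) = (968/(-160 - 931))*(-13 - 31/5) = (968/(-1091))*(-96/5) = (968*(-1/1091))*(-96/5) = -968/1091*(-96/5) = 92928/5455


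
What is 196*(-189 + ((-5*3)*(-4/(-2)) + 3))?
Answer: -42336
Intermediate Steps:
196*(-189 + ((-5*3)*(-4/(-2)) + 3)) = 196*(-189 + (-(-60)*(-1)/2 + 3)) = 196*(-189 + (-15*2 + 3)) = 196*(-189 + (-30 + 3)) = 196*(-189 - 27) = 196*(-216) = -42336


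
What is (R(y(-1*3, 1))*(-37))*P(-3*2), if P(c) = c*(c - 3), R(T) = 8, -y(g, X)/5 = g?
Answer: -15984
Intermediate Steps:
y(g, X) = -5*g
P(c) = c*(-3 + c)
(R(y(-1*3, 1))*(-37))*P(-3*2) = (8*(-37))*((-3*2)*(-3 - 3*2)) = -(-1776)*(-3 - 6) = -(-1776)*(-9) = -296*54 = -15984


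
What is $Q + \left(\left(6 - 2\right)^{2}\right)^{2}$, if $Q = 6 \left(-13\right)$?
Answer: $178$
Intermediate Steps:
$Q = -78$
$Q + \left(\left(6 - 2\right)^{2}\right)^{2} = -78 + \left(\left(6 - 2\right)^{2}\right)^{2} = -78 + \left(4^{2}\right)^{2} = -78 + 16^{2} = -78 + 256 = 178$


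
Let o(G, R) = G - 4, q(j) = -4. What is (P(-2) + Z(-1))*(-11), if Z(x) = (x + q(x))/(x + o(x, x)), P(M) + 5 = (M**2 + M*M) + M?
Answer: -121/6 ≈ -20.167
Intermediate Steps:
o(G, R) = -4 + G
P(M) = -5 + M + 2*M**2 (P(M) = -5 + ((M**2 + M*M) + M) = -5 + ((M**2 + M**2) + M) = -5 + (2*M**2 + M) = -5 + (M + 2*M**2) = -5 + M + 2*M**2)
Z(x) = (-4 + x)/(-4 + 2*x) (Z(x) = (x - 4)/(x + (-4 + x)) = (-4 + x)/(-4 + 2*x))
(P(-2) + Z(-1))*(-11) = ((-5 - 2 + 2*(-2)**2) + (-4 - 1)/(2*(-2 - 1)))*(-11) = ((-5 - 2 + 2*4) + (1/2)*(-5)/(-3))*(-11) = ((-5 - 2 + 8) + (1/2)*(-1/3)*(-5))*(-11) = (1 + 5/6)*(-11) = (11/6)*(-11) = -121/6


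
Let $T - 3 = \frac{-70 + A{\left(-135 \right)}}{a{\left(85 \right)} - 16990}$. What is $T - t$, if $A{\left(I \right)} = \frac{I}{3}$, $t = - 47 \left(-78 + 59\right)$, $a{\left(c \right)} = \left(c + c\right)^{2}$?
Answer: $- \frac{2120003}{2382} \approx -890.01$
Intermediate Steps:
$a{\left(c \right)} = 4 c^{2}$ ($a{\left(c \right)} = \left(2 c\right)^{2} = 4 c^{2}$)
$t = 893$ ($t = \left(-47\right) \left(-19\right) = 893$)
$A{\left(I \right)} = \frac{I}{3}$ ($A{\left(I \right)} = I \frac{1}{3} = \frac{I}{3}$)
$T = \frac{7123}{2382}$ ($T = 3 + \frac{-70 + \frac{1}{3} \left(-135\right)}{4 \cdot 85^{2} - 16990} = 3 + \frac{-70 - 45}{4 \cdot 7225 - 16990} = 3 - \frac{115}{28900 - 16990} = 3 - \frac{115}{11910} = 3 - \frac{23}{2382} = \frac{7123}{2382} \approx 2.9903$)
$T - t = \frac{7123}{2382} - 893 = - \frac{2120003}{2382}$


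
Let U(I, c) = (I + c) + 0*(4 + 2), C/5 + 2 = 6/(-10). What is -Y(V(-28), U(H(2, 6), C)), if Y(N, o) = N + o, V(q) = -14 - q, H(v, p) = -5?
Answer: 4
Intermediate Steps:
C = -13 (C = -10 + 5*(6/(-10)) = -10 + 5*(6*(-⅒)) = -10 + 5*(-⅗) = -10 - 3 = -13)
U(I, c) = I + c (U(I, c) = (I + c) + 0*6 = (I + c) + 0 = I + c)
-Y(V(-28), U(H(2, 6), C)) = -((-14 - 1*(-28)) + (-5 - 13)) = -((-14 + 28) - 18) = -(14 - 18) = -1*(-4) = 4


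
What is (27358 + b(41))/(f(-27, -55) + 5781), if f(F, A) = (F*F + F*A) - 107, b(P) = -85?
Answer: 27273/7888 ≈ 3.4575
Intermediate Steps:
f(F, A) = -107 + F² + A*F (f(F, A) = (F² + A*F) - 107 = -107 + F² + A*F)
(27358 + b(41))/(f(-27, -55) + 5781) = (27358 - 85)/((-107 + (-27)² - 55*(-27)) + 5781) = 27273/((-107 + 729 + 1485) + 5781) = 27273/(2107 + 5781) = 27273/7888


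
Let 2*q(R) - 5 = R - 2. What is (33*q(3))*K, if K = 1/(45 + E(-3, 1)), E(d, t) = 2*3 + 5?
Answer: 99/56 ≈ 1.7679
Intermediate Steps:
E(d, t) = 11 (E(d, t) = 6 + 5 = 11)
K = 1/56 (K = 1/(45 + 11) = 1/56 ≈ 0.017857)
q(R) = 3/2 + R/2 (q(R) = 5/2 + (R - 2)/2 = 5/2 + (-2 + R)/2 = 5/2 + (-1 + R/2) = 3/2 + R/2)
(33*q(3))*K = (33*(3/2 + (½)*3))*(1/56) = (33*(3/2 + 3/2))*(1/56) = (33*3)*(1/56) = 99*(1/56) = 99/56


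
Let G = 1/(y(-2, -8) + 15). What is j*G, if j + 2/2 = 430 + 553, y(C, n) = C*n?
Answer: 982/31 ≈ 31.677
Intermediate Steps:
G = 1/31 (G = 1/(-2*(-8) + 15) = 1/(16 + 15) = 1/31 ≈ 0.032258)
j = 982 (j = -1 + (430 + 553) = -1 + 983 = 982)
j*G = 982*(1/31) = 982/31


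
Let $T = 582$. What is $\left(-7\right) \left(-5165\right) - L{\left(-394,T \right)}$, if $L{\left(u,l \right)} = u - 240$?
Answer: $36789$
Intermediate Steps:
$L{\left(u,l \right)} = -240 + u$
$\left(-7\right) \left(-5165\right) - L{\left(-394,T \right)} = \left(-7\right) \left(-5165\right) - \left(-240 - 394\right) = 36155 - -634 = 36155 + 634 = 36789$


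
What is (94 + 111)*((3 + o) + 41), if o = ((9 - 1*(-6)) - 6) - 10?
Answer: 8815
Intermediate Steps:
o = -1 (o = ((9 + 6) - 6) - 10 = (15 - 6) - 10 = 9 - 10 = -1)
(94 + 111)*((3 + o) + 41) = (94 + 111)*((3 - 1) + 41) = 205*(2 + 41) = 205*43 = 8815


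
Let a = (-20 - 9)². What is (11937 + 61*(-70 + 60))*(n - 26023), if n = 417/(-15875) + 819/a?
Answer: -3935194275494419/13350875 ≈ -2.9475e+8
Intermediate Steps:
a = 841 (a = (-29)² = 841)
n = 12650928/13350875 (n = 417/(-15875) + 819/841 = 417*(-1/15875) + 819*(1/841) = -417/15875 + 819/841 = 12650928/13350875 ≈ 0.94757)
(11937 + 61*(-70 + 60))*(n - 26023) = (11937 + 61*(-70 + 60))*(12650928/13350875 - 26023) = (11937 + 61*(-10))*(-347417169197/13350875) = (11937 - 610)*(-347417169197/13350875) = 11327*(-347417169197/13350875) = -3935194275494419/13350875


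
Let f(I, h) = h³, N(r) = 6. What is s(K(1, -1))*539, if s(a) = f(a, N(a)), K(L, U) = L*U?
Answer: 116424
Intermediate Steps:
s(a) = 216 (s(a) = 6³ = 216)
s(K(1, -1))*539 = 216*539 = 116424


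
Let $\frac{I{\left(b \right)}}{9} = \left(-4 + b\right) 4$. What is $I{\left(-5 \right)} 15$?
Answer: $-4860$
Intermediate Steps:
$I{\left(b \right)} = -144 + 36 b$ ($I{\left(b \right)} = 9 \left(-4 + b\right) 4 = 9 \left(-16 + 4 b\right) = -144 + 36 b$)
$I{\left(-5 \right)} 15 = \left(-144 + 36 \left(-5\right)\right) 15 = \left(-144 - 180\right) 15 = \left(-324\right) 15 = -4860$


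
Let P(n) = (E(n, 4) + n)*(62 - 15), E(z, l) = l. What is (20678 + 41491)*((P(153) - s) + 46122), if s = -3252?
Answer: 3528277257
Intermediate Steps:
P(n) = 188 + 47*n (P(n) = (4 + n)*(62 - 15) = (4 + n)*47 = 188 + 47*n)
(20678 + 41491)*((P(153) - s) + 46122) = (20678 + 41491)*(((188 + 47*153) - 1*(-3252)) + 46122) = 62169*(((188 + 7191) + 3252) + 46122) = 62169*((7379 + 3252) + 46122) = 62169*(10631 + 46122) = 62169*56753 = 3528277257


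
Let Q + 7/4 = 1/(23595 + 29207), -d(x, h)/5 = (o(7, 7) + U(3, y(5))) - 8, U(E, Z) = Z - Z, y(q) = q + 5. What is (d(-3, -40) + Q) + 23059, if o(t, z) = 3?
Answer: 2437577931/105604 ≈ 23082.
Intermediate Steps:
y(q) = 5 + q
U(E, Z) = 0
d(x, h) = 25 (d(x, h) = -5*((3 + 0) - 8) = -5*(3 - 8) = -5*(-5) = 25)
Q = -184805/105604 (Q = -7/4 + 1/(23595 + 29207) = -7/4 + 1/52802 = -184805/105604 ≈ -1.7500)
(d(-3, -40) + Q) + 23059 = (25 - 184805/105604) + 23059 = 2455295/105604 + 23059 = 2437577931/105604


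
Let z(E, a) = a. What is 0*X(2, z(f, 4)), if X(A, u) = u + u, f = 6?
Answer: 0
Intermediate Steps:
X(A, u) = 2*u
0*X(2, z(f, 4)) = 0*(2*4) = 0*8 = 0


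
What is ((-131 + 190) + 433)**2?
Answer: 242064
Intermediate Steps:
((-131 + 190) + 433)**2 = (59 + 433)**2 = 492**2 = 242064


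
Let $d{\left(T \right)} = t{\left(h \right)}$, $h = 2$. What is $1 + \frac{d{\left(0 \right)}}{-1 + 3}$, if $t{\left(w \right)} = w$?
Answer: $2$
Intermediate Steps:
$d{\left(T \right)} = 2$
$1 + \frac{d{\left(0 \right)}}{-1 + 3} = 1 + \frac{2}{-1 + 3} = 1 + \frac{2}{2} = 1 + 2 \cdot \frac{1}{2} = 1 + 1 = 2$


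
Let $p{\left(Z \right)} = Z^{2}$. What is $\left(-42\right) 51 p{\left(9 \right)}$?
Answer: $-173502$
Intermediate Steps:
$\left(-42\right) 51 p{\left(9 \right)} = \left(-42\right) 51 \cdot 9^{2} = \left(-2142\right) 81 = -173502$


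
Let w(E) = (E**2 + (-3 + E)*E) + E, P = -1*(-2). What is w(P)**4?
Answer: 256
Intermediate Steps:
P = 2
w(E) = E + E**2 + E*(-3 + E) (w(E) = (E**2 + E*(-3 + E)) + E = E + E**2 + E*(-3 + E))
w(P)**4 = (2*2*(-1 + 2))**4 = (2*2*1)**4 = 4**4 = 256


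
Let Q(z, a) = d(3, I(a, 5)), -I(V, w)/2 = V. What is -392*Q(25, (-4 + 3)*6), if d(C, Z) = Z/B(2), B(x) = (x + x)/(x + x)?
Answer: -4704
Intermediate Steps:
I(V, w) = -2*V
B(x) = 1 (B(x) = (2*x)/((2*x)) = (2*x)*(1/(2*x)) = 1)
d(C, Z) = Z (d(C, Z) = Z/1 = Z*1 = Z)
Q(z, a) = -2*a
-392*Q(25, (-4 + 3)*6) = -(-784)*(-4 + 3)*6 = -(-784)*(-1*6) = -(-784)*(-6) = -392*12 = -4704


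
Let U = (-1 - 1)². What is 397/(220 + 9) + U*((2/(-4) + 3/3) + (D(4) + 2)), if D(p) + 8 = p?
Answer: -977/229 ≈ -4.2664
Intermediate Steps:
D(p) = -8 + p
U = 4 (U = (-2)² = 4)
397/(220 + 9) + U*((2/(-4) + 3/3) + (D(4) + 2)) = 397/(220 + 9) + 4*((2/(-4) + 3/3) + ((-8 + 4) + 2)) = 397/229 + 4*((2*(-¼) + 3*(⅓)) + (-4 + 2)) = (1/229)*397 + 4*((-½ + 1) - 2) = 397/229 + 4*(½ - 2) = 397/229 + 4*(-3/2) = 397/229 - 6 = -977/229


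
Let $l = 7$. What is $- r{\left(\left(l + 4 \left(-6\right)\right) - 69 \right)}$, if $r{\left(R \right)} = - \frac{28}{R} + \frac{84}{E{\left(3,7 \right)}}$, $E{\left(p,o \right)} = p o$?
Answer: $- \frac{186}{43} \approx -4.3256$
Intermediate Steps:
$E{\left(p,o \right)} = o p$
$r{\left(R \right)} = 4 - \frac{28}{R}$ ($r{\left(R \right)} = - \frac{28}{R} + \frac{84}{7 \cdot 3} = - \frac{28}{R} + \frac{84}{21} = - \frac{28}{R} + 84 \cdot \frac{1}{21} = - \frac{28}{R} + 4 = 4 - \frac{28}{R}$)
$- r{\left(\left(l + 4 \left(-6\right)\right) - 69 \right)} = - (4 - \frac{28}{\left(7 + 4 \left(-6\right)\right) - 69}) = - (4 - \frac{28}{\left(7 - 24\right) - 69}) = - (4 - \frac{28}{-17 - 69}) = - (4 - \frac{28}{-86}) = - (4 - - \frac{14}{43}) = - (4 + \frac{14}{43}) = \left(-1\right) \frac{186}{43} = - \frac{186}{43}$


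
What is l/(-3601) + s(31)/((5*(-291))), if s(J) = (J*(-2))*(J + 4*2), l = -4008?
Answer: 4846286/1746485 ≈ 2.7749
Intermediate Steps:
s(J) = -2*J*(8 + J) (s(J) = (-2*J)*(J + 8) = (-2*J)*(8 + J) = -2*J*(8 + J))
l/(-3601) + s(31)/((5*(-291))) = -4008/(-3601) + (-2*31*(8 + 31))/((5*(-291))) = -4008*(-1/3601) - 2*31*39/(-1455) = 4008/3601 - 2418*(-1/1455) = 4008/3601 + 806/485 = 4846286/1746485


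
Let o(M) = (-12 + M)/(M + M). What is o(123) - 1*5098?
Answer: -417999/82 ≈ -5097.5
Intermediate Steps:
o(M) = (-12 + M)/(2*M) (o(M) = (-12 + M)/((2*M)) = (-12 + M)*(1/(2*M)) = (-12 + M)/(2*M))
o(123) - 1*5098 = (½)*(-12 + 123)/123 - 1*5098 = (½)*(1/123)*111 - 5098 = 37/82 - 5098 = -417999/82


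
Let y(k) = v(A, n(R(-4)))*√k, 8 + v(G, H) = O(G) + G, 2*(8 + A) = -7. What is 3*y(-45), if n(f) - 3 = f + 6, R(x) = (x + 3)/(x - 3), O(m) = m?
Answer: -279*I*√5 ≈ -623.86*I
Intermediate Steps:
A = -23/2 (A = -8 + (½)*(-7) = -8 - 7/2 = -23/2 ≈ -11.500)
R(x) = (3 + x)/(-3 + x)
n(f) = 9 + f (n(f) = 3 + (f + 6) = 3 + (6 + f) = 9 + f)
v(G, H) = -8 + 2*G (v(G, H) = -8 + (G + G) = -8 + 2*G)
y(k) = -31*√k (y(k) = (-8 + 2*(-23/2))*√k = (-8 - 23)*√k = -31*√k)
3*y(-45) = 3*(-93*I*√5) = -279*I*√5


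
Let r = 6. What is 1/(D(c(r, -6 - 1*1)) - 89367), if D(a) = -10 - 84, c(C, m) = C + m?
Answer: -1/89461 ≈ -1.1178e-5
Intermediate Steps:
D(a) = -94
1/(D(c(r, -6 - 1*1)) - 89367) = 1/(-94 - 89367) = 1/(-89461) = -1/89461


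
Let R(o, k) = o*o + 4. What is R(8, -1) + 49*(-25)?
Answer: -1157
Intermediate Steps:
R(o, k) = 4 + o**2 (R(o, k) = o**2 + 4 = 4 + o**2)
R(8, -1) + 49*(-25) = (4 + 8**2) + 49*(-25) = (4 + 64) - 1225 = 68 - 1225 = -1157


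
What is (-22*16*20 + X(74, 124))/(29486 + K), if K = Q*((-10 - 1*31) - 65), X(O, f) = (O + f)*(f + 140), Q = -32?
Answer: 22616/16439 ≈ 1.3758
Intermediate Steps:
X(O, f) = (140 + f)*(O + f) (X(O, f) = (O + f)*(140 + f) = (140 + f)*(O + f))
K = 3392 (K = -32*((-10 - 1*31) - 65) = -32*((-10 - 31) - 65) = -32*(-41 - 65) = -32*(-106) = 3392)
(-22*16*20 + X(74, 124))/(29486 + K) = (-22*16*20 + (124² + 140*74 + 140*124 + 74*124))/(29486 + 3392) = (-352*20 + (15376 + 10360 + 17360 + 9176))/32878 = (-7040 + 52272)*(1/32878) = 45232*(1/32878) = 22616/16439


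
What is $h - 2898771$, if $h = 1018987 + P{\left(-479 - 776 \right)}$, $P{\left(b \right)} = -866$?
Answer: $-1880650$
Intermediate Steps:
$h = 1018121$ ($h = 1018987 - 866 = 1018121$)
$h - 2898771 = 1018121 - 2898771 = -1880650$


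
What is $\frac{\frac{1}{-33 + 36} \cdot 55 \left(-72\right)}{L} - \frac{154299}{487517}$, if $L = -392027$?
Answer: $- \frac{59845851633}{191119826959} \approx -0.31313$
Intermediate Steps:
$\frac{\frac{1}{-33 + 36} \cdot 55 \left(-72\right)}{L} - \frac{154299}{487517} = \frac{\frac{1}{-33 + 36} \cdot 55 \left(-72\right)}{-392027} - \frac{154299}{487517} = \frac{1}{3} \cdot 55 \left(-72\right) \left(- \frac{1}{392027}\right) - \frac{154299}{487517} = \frac{55}{3} \left(-72\right) \left(- \frac{1}{392027}\right) - \frac{154299}{487517} = \left(-1320\right) \left(- \frac{1}{392027}\right) - \frac{154299}{487517} = \frac{1320}{392027} - \frac{154299}{487517} = - \frac{59845851633}{191119826959}$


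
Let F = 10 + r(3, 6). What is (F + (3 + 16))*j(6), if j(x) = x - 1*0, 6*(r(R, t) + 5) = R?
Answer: 147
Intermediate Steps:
r(R, t) = -5 + R/6
j(x) = x (j(x) = x + 0 = x)
F = 11/2 (F = 10 + (-5 + (1/6)*3) = 10 + (-5 + 1/2) = 10 - 9/2 = 11/2 ≈ 5.5000)
(F + (3 + 16))*j(6) = (11/2 + (3 + 16))*6 = (11/2 + 19)*6 = (49/2)*6 = 147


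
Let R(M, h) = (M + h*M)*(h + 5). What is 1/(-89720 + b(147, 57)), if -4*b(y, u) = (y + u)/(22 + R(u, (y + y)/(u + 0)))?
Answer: -68161/6115405889 ≈ -1.1146e-5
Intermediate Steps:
R(M, h) = (5 + h)*(M + M*h) (R(M, h) = (M + M*h)*(5 + h) = (5 + h)*(M + M*h))
b(y, u) = -(u + y)/(4*(22 + u*(5 + 4*y²/u² + 12*y/u))) (b(y, u) = -(y + u)/(4*(22 + u*(5 + ((y + y)/(u + 0))² + 6*((y + y)/(u + 0))))) = -(u + y)/(4*(22 + u*(5 + ((2*y)/u)² + 6*((2*y)/u)))) = -(u + y)/(4*(22 + u*(5 + (2*y/u)² + 6*(2*y/u)))) = -(u + y)/(4*(22 + u*(5 + 4*y²/u² + 12*y/u))))
1/(-89720 + b(147, 57)) = 1/(-89720 + (¼)*57*(-1*57 - 1*147)/(4*147² + 5*57² + 22*57 + 12*57*147)) = 1/(-89720 + (¼)*57*(-57 - 147)/(4*21609 + 5*3249 + 1254 + 100548)) = 1/(-89720 + (¼)*57*(-204)/(86436 + 16245 + 1254 + 100548)) = 1/(-89720 + (¼)*57*(-204)/204483) = 1/(-89720 + (¼)*57*(1/204483)*(-204)) = 1/(-89720 - 969/68161) = 1/(-6115405889/68161) = -68161/6115405889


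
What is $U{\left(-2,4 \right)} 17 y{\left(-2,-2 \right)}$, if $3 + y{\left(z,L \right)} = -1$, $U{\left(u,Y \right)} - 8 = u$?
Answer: $-408$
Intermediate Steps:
$U{\left(u,Y \right)} = 8 + u$
$y{\left(z,L \right)} = -4$ ($y{\left(z,L \right)} = -3 - 1 = -4$)
$U{\left(-2,4 \right)} 17 y{\left(-2,-2 \right)} = \left(8 - 2\right) 17 \left(-4\right) = 6 \cdot 17 \left(-4\right) = 102 \left(-4\right) = -408$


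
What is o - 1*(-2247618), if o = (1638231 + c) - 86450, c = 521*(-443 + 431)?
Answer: 3793147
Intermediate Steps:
c = -6252 (c = 521*(-12) = -6252)
o = 1545529 (o = (1638231 - 6252) - 86450 = 1631979 - 86450 = 1545529)
o - 1*(-2247618) = 1545529 - 1*(-2247618) = 1545529 + 2247618 = 3793147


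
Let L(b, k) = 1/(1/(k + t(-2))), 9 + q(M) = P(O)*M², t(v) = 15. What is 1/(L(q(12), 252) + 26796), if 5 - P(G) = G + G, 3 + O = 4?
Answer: 1/27063 ≈ 3.6951e-5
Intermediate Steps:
O = 1 (O = -3 + 4 = 1)
P(G) = 5 - 2*G (P(G) = 5 - (G + G) = 5 - 2*G)
q(M) = -9 + 3*M² (q(M) = -9 + (5 - 2*1)*M² = -9 + (5 - 2)*M² = -9 + 3*M²)
L(b, k) = 15 + k (L(b, k) = 1/(1/(k + 15)) = 1/(1/(15 + k)) = 15 + k)
1/(L(q(12), 252) + 26796) = 1/((15 + 252) + 26796) = 1/(267 + 26796) = 1/27063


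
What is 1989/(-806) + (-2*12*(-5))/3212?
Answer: -120999/49786 ≈ -2.4304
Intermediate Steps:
1989/(-806) + (-2*12*(-5))/3212 = 1989*(-1/806) - 24*(-5)*(1/3212) = -153/62 + 120*(1/3212) = -153/62 + 30/803 = -120999/49786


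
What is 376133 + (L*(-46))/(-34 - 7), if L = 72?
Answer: 15424765/41 ≈ 3.7621e+5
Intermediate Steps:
376133 + (L*(-46))/(-34 - 7) = 376133 + (72*(-46))/(-34 - 7) = 376133 - 3312/(-41) = 376133 - 3312*(-1/41) = 376133 + 3312/41 = 15424765/41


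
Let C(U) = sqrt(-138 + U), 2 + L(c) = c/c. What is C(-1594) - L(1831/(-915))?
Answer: 1 + 2*I*sqrt(433) ≈ 1.0 + 41.617*I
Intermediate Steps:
L(c) = -1 (L(c) = -2 + c/c = -2 + 1 = -1)
C(-1594) - L(1831/(-915)) = sqrt(-138 - 1594) - 1*(-1) = sqrt(-1732) + 1 = 2*I*sqrt(433) + 1 = 1 + 2*I*sqrt(433)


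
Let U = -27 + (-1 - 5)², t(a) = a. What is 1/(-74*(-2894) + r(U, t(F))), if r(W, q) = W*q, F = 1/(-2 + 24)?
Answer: 22/4711441 ≈ 4.6695e-6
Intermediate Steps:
F = 1/22 ≈ 0.045455
U = 9 (U = -27 + (-6)² = -27 + 36 = 9)
1/(-74*(-2894) + r(U, t(F))) = 1/(-74*(-2894) + 9*(1/22)) = 1/(214156 + 9/22) = 1/(4711441/22) = 22/4711441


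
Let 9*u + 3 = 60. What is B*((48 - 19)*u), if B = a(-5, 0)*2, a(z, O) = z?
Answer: -5510/3 ≈ -1836.7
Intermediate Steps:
u = 19/3 (u = -⅓ + (⅑)*60 = -⅓ + 20/3 = 19/3 ≈ 6.3333)
B = -10 (B = -5*2 = -10)
B*((48 - 19)*u) = -10*(48 - 19)*19/3 = -290*19/3 = -10*551/3 = -5510/3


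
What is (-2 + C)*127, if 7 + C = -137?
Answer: -18542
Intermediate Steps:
C = -144 (C = -7 - 137 = -144)
(-2 + C)*127 = (-2 - 144)*127 = -146*127 = -18542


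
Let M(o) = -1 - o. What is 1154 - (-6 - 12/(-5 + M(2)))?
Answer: 2317/2 ≈ 1158.5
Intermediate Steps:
1154 - (-6 - 12/(-5 + M(2))) = 1154 - (-6 - 12/(-5 + (-1 - 1*2))) = 1154 - (-6 - 12/(-5 + (-1 - 2))) = 1154 - (-6 - 12/(-5 - 3)) = 1154 - (-6 - 12/(-8)) = 1154 - (-6 - ⅛*(-12)) = 1154 - (-6 + 3/2) = 1154 - 1*(-9/2) = 1154 + 9/2 = 2317/2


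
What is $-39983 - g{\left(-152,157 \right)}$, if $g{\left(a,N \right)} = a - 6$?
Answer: $-39825$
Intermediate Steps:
$g{\left(a,N \right)} = -6 + a$ ($g{\left(a,N \right)} = a - 6 = -6 + a$)
$-39983 - g{\left(-152,157 \right)} = -39983 - \left(-6 - 152\right) = -39983 - -158 = -39983 + 158 = -39825$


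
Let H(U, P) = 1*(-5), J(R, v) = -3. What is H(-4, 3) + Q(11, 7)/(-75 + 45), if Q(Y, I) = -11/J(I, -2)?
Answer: -461/90 ≈ -5.1222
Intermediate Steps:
H(U, P) = -5
Q(Y, I) = 11/3 (Q(Y, I) = -11/(-3) = -11*(-⅓) = 11/3)
H(-4, 3) + Q(11, 7)/(-75 + 45) = -5 + 11/(3*(-75 + 45)) = -5 + (11/3)/(-30) = -5 + (11/3)*(-1/30) = -5 - 11/90 = -461/90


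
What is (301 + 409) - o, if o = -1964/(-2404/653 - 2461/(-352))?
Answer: 991622934/760825 ≈ 1303.4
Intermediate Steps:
o = -451437184/760825 (o = -1964/(-2404*1/653 - 2461*(-1/352)) = -1964/(-2404/653 + 2461/352) = -1964/760825/229856 = -1964*229856/760825 = -451437184/760825 ≈ -593.35)
(301 + 409) - o = (301 + 409) - 1*(-451437184/760825) = 710 + 451437184/760825 = 991622934/760825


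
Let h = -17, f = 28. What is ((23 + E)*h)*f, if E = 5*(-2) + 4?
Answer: -8092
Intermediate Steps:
E = -6 (E = -10 + 4 = -6)
((23 + E)*h)*f = ((23 - 6)*(-17))*28 = (17*(-17))*28 = -289*28 = -8092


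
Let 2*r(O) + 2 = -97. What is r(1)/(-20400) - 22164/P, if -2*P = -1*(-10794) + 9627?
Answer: 201178231/92575200 ≈ 2.1731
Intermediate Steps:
r(O) = -99/2 (r(O) = -1 + (1/2)*(-97) = -1 - 97/2 = -99/2)
P = -20421/2 (P = -(-1*(-10794) + 9627)/2 = -(10794 + 9627)/2 = -1/2*20421 = -20421/2 ≈ -10211.)
r(1)/(-20400) - 22164/P = -99/2/(-20400) - 22164/(-20421/2) = -99/2*(-1/20400) - 22164*(-2/20421) = 33/13600 + 14776/6807 = 201178231/92575200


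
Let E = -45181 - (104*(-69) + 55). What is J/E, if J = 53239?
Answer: -53239/38060 ≈ -1.3988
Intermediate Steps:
E = -38060 (E = -45181 - (-7176 + 55) = -45181 - 1*(-7121) = -45181 + 7121 = -38060)
J/E = 53239/(-38060) = 53239*(-1/38060) = -53239/38060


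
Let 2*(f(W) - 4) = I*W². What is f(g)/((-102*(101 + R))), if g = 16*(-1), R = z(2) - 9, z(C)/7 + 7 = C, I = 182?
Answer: -11650/2907 ≈ -4.0076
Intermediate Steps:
z(C) = -49 + 7*C
R = -44 (R = (-49 + 7*2) - 9 = (-49 + 14) - 9 = -35 - 9 = -44)
g = -16
f(W) = 4 + 91*W² (f(W) = 4 + (182*W²)/2 = 4 + 91*W²)
f(g)/((-102*(101 + R))) = (4 + 91*(-16)²)/((-102*(101 - 44))) = (4 + 91*256)/((-102*57)) = (4 + 23296)/(-5814) = 23300*(-1/5814) = -11650/2907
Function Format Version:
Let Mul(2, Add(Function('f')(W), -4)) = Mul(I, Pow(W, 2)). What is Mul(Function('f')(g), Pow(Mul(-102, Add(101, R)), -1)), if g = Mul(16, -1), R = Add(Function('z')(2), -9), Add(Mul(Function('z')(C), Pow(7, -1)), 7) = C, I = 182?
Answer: Rational(-11650, 2907) ≈ -4.0076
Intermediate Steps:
Function('z')(C) = Add(-49, Mul(7, C))
R = -44 (R = Add(Add(-49, Mul(7, 2)), -9) = Add(Add(-49, 14), -9) = Add(-35, -9) = -44)
g = -16
Function('f')(W) = Add(4, Mul(91, Pow(W, 2))) (Function('f')(W) = Add(4, Mul(Rational(1, 2), Mul(182, Pow(W, 2)))) = Add(4, Mul(91, Pow(W, 2))))
Mul(Function('f')(g), Pow(Mul(-102, Add(101, R)), -1)) = Mul(Add(4, Mul(91, Pow(-16, 2))), Pow(Mul(-102, Add(101, -44)), -1)) = Mul(Add(4, Mul(91, 256)), Pow(Mul(-102, 57), -1)) = Mul(Add(4, 23296), Pow(-5814, -1)) = Mul(23300, Rational(-1, 5814)) = Rational(-11650, 2907)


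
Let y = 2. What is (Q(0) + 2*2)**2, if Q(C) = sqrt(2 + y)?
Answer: 36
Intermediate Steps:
Q(C) = 2 (Q(C) = sqrt(2 + 2) = sqrt(4) = 2)
(Q(0) + 2*2)**2 = (2 + 2*2)**2 = (2 + 4)**2 = 6**2 = 36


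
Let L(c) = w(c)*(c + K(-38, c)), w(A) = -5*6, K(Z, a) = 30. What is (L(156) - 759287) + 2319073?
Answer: 1554206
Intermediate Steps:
w(A) = -30
L(c) = -900 - 30*c (L(c) = -30*(c + 30) = -30*(30 + c) = -900 - 30*c)
(L(156) - 759287) + 2319073 = ((-900 - 30*156) - 759287) + 2319073 = ((-900 - 4680) - 759287) + 2319073 = (-5580 - 759287) + 2319073 = -764867 + 2319073 = 1554206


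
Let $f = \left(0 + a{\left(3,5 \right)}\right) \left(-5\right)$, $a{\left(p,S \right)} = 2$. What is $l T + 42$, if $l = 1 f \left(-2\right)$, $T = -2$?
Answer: $2$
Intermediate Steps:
$f = -10$ ($f = \left(0 + 2\right) \left(-5\right) = 2 \left(-5\right) = -10$)
$l = 20$ ($l = 1 \left(-10\right) \left(-2\right) = \left(-10\right) \left(-2\right) = 20$)
$l T + 42 = 20 \left(-2\right) + 42 = -40 + 42 = 2$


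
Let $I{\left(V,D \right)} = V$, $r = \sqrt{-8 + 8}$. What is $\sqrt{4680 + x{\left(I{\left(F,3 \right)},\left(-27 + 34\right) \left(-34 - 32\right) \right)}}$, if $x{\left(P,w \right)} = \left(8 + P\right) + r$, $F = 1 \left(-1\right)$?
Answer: $\sqrt{4687} \approx 68.462$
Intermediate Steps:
$r = 0$ ($r = \sqrt{0} = 0$)
$F = -1$
$x{\left(P,w \right)} = 8 + P$ ($x{\left(P,w \right)} = \left(8 + P\right) + 0 = 8 + P$)
$\sqrt{4680 + x{\left(I{\left(F,3 \right)},\left(-27 + 34\right) \left(-34 - 32\right) \right)}} = \sqrt{4680 + \left(8 - 1\right)} = \sqrt{4680 + 7} = \sqrt{4687}$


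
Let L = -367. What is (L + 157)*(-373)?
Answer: 78330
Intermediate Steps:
(L + 157)*(-373) = (-367 + 157)*(-373) = -210*(-373) = 78330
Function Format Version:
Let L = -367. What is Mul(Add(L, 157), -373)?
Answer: 78330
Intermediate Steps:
Mul(Add(L, 157), -373) = Mul(Add(-367, 157), -373) = Mul(-210, -373) = 78330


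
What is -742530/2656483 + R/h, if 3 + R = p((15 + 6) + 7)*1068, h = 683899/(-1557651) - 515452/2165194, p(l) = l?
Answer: -133946842485512766843771/3033263054328643907 ≈ -44159.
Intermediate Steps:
h = -1141834167329/1686308299647 (h = 683899*(-1/1557651) - 515452*1/2165194 = -683899/1557651 - 257726/1082597 = -1141834167329/1686308299647 ≈ -0.67712)
R = 29901 (R = -3 + ((15 + 6) + 7)*1068 = -3 + (21 + 7)*1068 = -3 + 28*1068 = -3 + 29904 = 29901)
-742530/2656483 + R/h = -742530/2656483 + 29901/(-1141834167329/1686308299647) = -742530*1/2656483 + 29901*(-1686308299647/1141834167329) = -742530/2656483 - 50422304467744947/1141834167329 = -133946842485512766843771/3033263054328643907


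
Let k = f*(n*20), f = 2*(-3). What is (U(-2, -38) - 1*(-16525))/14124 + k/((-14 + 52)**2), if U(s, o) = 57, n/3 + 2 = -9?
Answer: 9984431/2549382 ≈ 3.9164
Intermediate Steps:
n = -33 (n = -6 + 3*(-9) = -6 - 27 = -33)
f = -6
k = 3960 (k = -(-198)*20 = -6*(-660) = 3960)
(U(-2, -38) - 1*(-16525))/14124 + k/((-14 + 52)**2) = (57 - 1*(-16525))/14124 + 3960/((-14 + 52)**2) = (57 + 16525)*(1/14124) + 3960/(38**2) = 16582*(1/14124) + 3960/1444 = 8291/7062 + 3960*(1/1444) = 8291/7062 + 990/361 = 9984431/2549382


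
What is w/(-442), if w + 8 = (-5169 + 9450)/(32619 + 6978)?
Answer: 104165/5833958 ≈ 0.017855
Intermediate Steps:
w = -104165/13199 (w = -8 + (-5169 + 9450)/(32619 + 6978) = -8 + 4281/39597 = -8 + 4281*(1/39597) = -8 + 1427/13199 = -104165/13199 ≈ -7.8919)
w/(-442) = -104165/13199/(-442) = -104165/13199*(-1/442) = 104165/5833958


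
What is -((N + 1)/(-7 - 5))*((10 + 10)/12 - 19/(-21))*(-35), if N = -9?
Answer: 60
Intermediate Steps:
-((N + 1)/(-7 - 5))*((10 + 10)/12 - 19/(-21))*(-35) = -((-9 + 1)/(-7 - 5))*((10 + 10)/12 - 19/(-21))*(-35) = -(-8/(-12))*(20*(1/12) - 19*(-1/21))*(-35) = -(-8*(-1/12))*(5/3 + 19/21)*(-35) = -(⅔)*(18/7)*(-35) = -12*(-35)/7 = -1*(-60) = 60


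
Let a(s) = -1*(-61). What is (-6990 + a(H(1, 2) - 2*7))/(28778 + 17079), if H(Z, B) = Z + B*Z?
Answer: -6929/45857 ≈ -0.15110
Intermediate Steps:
a(s) = 61
(-6990 + a(H(1, 2) - 2*7))/(28778 + 17079) = (-6990 + 61)/(28778 + 17079) = -6929/45857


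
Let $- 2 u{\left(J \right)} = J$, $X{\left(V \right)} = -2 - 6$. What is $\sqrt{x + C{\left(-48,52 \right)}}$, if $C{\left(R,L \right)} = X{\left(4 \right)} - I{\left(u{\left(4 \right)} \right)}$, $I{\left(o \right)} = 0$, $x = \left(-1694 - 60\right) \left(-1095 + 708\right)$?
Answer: $\sqrt{678790} \approx 823.89$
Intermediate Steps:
$x = 678798$ ($x = \left(-1754\right) \left(-387\right) = 678798$)
$X{\left(V \right)} = -8$ ($X{\left(V \right)} = -2 - 6 = -8$)
$u{\left(J \right)} = - \frac{J}{2}$
$C{\left(R,L \right)} = -8$ ($C{\left(R,L \right)} = -8 - 0 = -8 + 0 = -8$)
$\sqrt{x + C{\left(-48,52 \right)}} = \sqrt{678798 - 8} = \sqrt{678790}$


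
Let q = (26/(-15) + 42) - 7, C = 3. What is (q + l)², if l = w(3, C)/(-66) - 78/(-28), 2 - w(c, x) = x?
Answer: 192820996/148225 ≈ 1300.9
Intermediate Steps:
w(c, x) = 2 - x
q = 499/15 (q = (26*(-1/15) + 42) - 7 = (-26/15 + 42) - 7 = 604/15 - 7 = 499/15 ≈ 33.267)
l = 647/231 (l = (2 - 1*3)/(-66) - 78/(-28) = (2 - 3)*(-1/66) - 78*(-1/28) = -1*(-1/66) + 39/14 = 1/66 + 39/14 = 647/231 ≈ 2.8009)
(q + l)² = (499/15 + 647/231)² = (13886/385)² = 192820996/148225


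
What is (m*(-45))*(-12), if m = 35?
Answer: 18900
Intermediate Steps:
(m*(-45))*(-12) = (35*(-45))*(-12) = -1575*(-12) = 18900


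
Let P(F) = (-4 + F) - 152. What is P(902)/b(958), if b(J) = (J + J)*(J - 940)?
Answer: 373/17244 ≈ 0.021631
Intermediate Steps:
P(F) = -156 + F
b(J) = 2*J*(-940 + J) (b(J) = (2*J)*(-940 + J) = 2*J*(-940 + J))
P(902)/b(958) = (-156 + 902)/((2*958*(-940 + 958))) = 746/((2*958*18)) = 746/34488 = 746*(1/34488) = 373/17244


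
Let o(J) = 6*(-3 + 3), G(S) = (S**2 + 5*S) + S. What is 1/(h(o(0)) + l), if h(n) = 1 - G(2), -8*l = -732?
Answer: 2/153 ≈ 0.013072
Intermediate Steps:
G(S) = S**2 + 6*S
l = 183/2 (l = -1/8*(-732) = 183/2 ≈ 91.500)
o(J) = 0 (o(J) = 6*0 = 0)
h(n) = -15 (h(n) = 1 - 2*(6 + 2) = 1 - 2*8 = 1 - 1*16 = 1 - 16 = -15)
1/(h(o(0)) + l) = 1/(-15 + 183/2) = 1/(153/2) = 2/153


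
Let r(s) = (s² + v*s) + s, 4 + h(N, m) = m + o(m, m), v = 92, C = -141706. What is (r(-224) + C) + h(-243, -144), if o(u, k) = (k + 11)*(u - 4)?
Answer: -92826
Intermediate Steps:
o(u, k) = (-4 + u)*(11 + k) (o(u, k) = (11 + k)*(-4 + u) = (-4 + u)*(11 + k))
h(N, m) = -48 + m² + 8*m (h(N, m) = -4 + (m + (-44 - 4*m + 11*m + m*m)) = -4 + (m + (-44 - 4*m + 11*m + m²)) = -4 + (m + (-44 + m² + 7*m)) = -4 + (-44 + m² + 8*m) = -48 + m² + 8*m)
r(s) = s² + 93*s (r(s) = (s² + 92*s) + s = s² + 93*s)
(r(-224) + C) + h(-243, -144) = (-224*(93 - 224) - 141706) + (-48 + (-144)² + 8*(-144)) = (-224*(-131) - 141706) + (-48 + 20736 - 1152) = (29344 - 141706) + 19536 = -112362 + 19536 = -92826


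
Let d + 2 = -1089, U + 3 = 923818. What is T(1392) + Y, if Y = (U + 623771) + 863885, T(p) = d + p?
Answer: 2411772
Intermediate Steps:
U = 923815 (U = -3 + 923818 = 923815)
d = -1091 (d = -2 - 1089 = -1091)
T(p) = -1091 + p
Y = 2411471 (Y = (923815 + 623771) + 863885 = 1547586 + 863885 = 2411471)
T(1392) + Y = (-1091 + 1392) + 2411471 = 301 + 2411471 = 2411772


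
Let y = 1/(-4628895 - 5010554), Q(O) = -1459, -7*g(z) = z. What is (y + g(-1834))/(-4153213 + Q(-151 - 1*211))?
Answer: -2525535637/40048748855728 ≈ -6.3061e-5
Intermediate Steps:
g(z) = -z/7
y = -1/9639449 (y = 1/(-9639449) = -1/9639449 ≈ -1.0374e-7)
(y + g(-1834))/(-4153213 + Q(-151 - 1*211)) = (-1/9639449 - ⅐*(-1834))/(-4153213 - 1459) = (-1/9639449 + 262)/(-4154672) = (2525535637/9639449)*(-1/4154672) = -2525535637/40048748855728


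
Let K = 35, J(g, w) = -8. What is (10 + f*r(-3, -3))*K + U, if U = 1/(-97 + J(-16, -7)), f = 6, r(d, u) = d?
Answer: -29401/105 ≈ -280.01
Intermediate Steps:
U = -1/105 (U = 1/(-97 - 8) = 1/(-105) = -1/105 ≈ -0.0095238)
(10 + f*r(-3, -3))*K + U = (10 + 6*(-3))*35 - 1/105 = (10 - 18)*35 - 1/105 = -8*35 - 1/105 = -280 - 1/105 = -29401/105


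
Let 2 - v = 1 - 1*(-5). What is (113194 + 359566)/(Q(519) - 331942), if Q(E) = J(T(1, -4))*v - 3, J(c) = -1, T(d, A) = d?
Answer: -472760/331941 ≈ -1.4242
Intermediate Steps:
v = -4 (v = 2 - (1 - 1*(-5)) = 2 - (1 + 5) = 2 - 1*6 = 2 - 6 = -4)
Q(E) = 1 (Q(E) = -1*(-4) - 3 = 4 - 3 = 1)
(113194 + 359566)/(Q(519) - 331942) = (113194 + 359566)/(1 - 331942) = 472760/(-331941) = 472760*(-1/331941) = -472760/331941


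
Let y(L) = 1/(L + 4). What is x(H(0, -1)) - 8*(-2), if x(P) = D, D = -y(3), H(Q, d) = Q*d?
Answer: 111/7 ≈ 15.857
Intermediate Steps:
y(L) = 1/(4 + L)
D = -⅐ (D = -1/(4 + 3) = -1/7 = -1*⅐ = -⅐ ≈ -0.14286)
x(P) = -⅐
x(H(0, -1)) - 8*(-2) = -⅐ - 8*(-2) = -⅐ + 16 = 111/7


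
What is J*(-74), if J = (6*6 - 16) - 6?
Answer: -1036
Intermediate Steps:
J = 14 (J = (36 - 16) - 6 = 20 - 6 = 14)
J*(-74) = 14*(-74) = -1036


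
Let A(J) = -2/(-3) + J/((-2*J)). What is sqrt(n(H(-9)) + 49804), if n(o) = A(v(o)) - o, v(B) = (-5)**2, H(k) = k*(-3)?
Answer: sqrt(1791978)/6 ≈ 223.11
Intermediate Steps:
H(k) = -3*k
v(B) = 25
A(J) = 1/6 (A(J) = -2*(-1/3) + J*(-1/(2*J)) = 2/3 - 1/2 = 1/6)
n(o) = 1/6 - o
sqrt(n(H(-9)) + 49804) = sqrt((1/6 - (-3)*(-9)) + 49804) = sqrt((1/6 - 1*27) + 49804) = sqrt((1/6 - 27) + 49804) = sqrt(-161/6 + 49804) = sqrt(298663/6) = sqrt(1791978)/6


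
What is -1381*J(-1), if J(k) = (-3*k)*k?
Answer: 4143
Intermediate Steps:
J(k) = -3*k²
-1381*J(-1) = -(-4143)*(-1)² = -(-4143) = -1381*(-3) = 4143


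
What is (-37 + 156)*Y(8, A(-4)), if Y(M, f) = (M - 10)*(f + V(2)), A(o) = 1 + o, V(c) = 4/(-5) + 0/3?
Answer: 4522/5 ≈ 904.40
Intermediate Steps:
V(c) = -4/5 (V(c) = 4*(-1/5) + 0*(1/3) = -4/5 + 0 = -4/5)
Y(M, f) = (-10 + M)*(-4/5 + f) (Y(M, f) = (M - 10)*(f - 4/5) = (-10 + M)*(-4/5 + f))
(-37 + 156)*Y(8, A(-4)) = (-37 + 156)*(8 - 10*(1 - 4) - 4/5*8 + 8*(1 - 4)) = 119*(8 - 10*(-3) - 32/5 + 8*(-3)) = 119*(8 + 30 - 32/5 - 24) = 119*(38/5) = 4522/5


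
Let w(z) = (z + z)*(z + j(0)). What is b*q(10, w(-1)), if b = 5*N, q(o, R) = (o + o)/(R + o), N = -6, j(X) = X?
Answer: -50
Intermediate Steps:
w(z) = 2*z**2 (w(z) = (z + z)*(z + 0) = (2*z)*z = 2*z**2)
q(o, R) = 2*o/(R + o) (q(o, R) = (2*o)/(R + o) = 2*o/(R + o))
b = -30 (b = 5*(-6) = -30)
b*q(10, w(-1)) = -60*10/(2*(-1)**2 + 10) = -60*10/(2*1 + 10) = -60*10/(2 + 10) = -60*10/12 = -30*5/3 = -50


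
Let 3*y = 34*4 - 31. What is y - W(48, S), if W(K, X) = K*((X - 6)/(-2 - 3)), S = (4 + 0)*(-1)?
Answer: -61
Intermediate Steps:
S = -4 (S = 4*(-1) = -4)
W(K, X) = K*(6/5 - X/5) (W(K, X) = K*((-6 + X)/(-5)) = K*((-6 + X)*(-1/5)) = K*(6/5 - X/5))
y = 35 (y = (34*4 - 31)/3 = (136 - 31)/3 = (1/3)*105 = 35)
y - W(48, S) = 35 - 48*(6 - 1*(-4))/5 = 35 - 48*(6 + 4)/5 = 35 - 48*10/5 = 35 - 1*96 = 35 - 96 = -61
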